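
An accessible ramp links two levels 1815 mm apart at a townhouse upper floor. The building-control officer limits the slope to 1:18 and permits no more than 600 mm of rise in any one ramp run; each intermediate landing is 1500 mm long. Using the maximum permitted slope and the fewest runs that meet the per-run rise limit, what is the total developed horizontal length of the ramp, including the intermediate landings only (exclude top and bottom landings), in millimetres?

37170 mm

1815 / 600 = 3.02, so 4 ramp runs are needed. That means 3 intermediate landings.
Ramp run (horizontal) at 1:18: 1815 × 18 = 32670 mm.
Intermediate landings: 3 × 1500 = 4500 mm.
Developed length = 32670 + 4500 = 37170 mm.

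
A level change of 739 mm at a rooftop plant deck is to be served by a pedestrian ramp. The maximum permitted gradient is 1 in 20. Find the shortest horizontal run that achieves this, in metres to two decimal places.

At 1:20 the run is 20 × 739 = 14780 mm.
14780 mm = 14.78 m.

14.78 m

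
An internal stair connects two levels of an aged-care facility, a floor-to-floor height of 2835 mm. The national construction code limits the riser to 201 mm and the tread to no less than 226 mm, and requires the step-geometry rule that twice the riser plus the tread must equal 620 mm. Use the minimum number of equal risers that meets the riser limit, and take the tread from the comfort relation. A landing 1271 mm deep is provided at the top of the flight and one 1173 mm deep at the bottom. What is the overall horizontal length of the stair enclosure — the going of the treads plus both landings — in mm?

At most 201 each: 2835/201 = 14.10, giving 15 risers.
Each riser is 2835/15 = 189 mm (≤ 201 mm).
T = 620 − 2·189 = 242 mm, which satisfies the 226 mm minimum.
Going = (15 − 1) × 242 = 3388 mm.
Enclosure = 3388 + 1271 + 1173 = 5832 mm.

5832 mm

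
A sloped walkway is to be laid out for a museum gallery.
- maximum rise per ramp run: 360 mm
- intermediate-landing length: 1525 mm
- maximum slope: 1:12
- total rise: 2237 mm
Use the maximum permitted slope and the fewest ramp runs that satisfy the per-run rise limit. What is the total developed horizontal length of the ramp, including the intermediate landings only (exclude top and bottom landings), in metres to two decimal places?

2237 / 360 = 6.214 → round up to 7 ramp runs. That means 6 intermediate landings.
Ramp run (horizontal) at 1:12: 2237 × 12 = 26844 mm.
6 intermediate landings contribute 6 × 1525 = 9150 mm.
Total developed length = 26844 + 9150 = 35994 mm.
= 35.99 m.

35.99 m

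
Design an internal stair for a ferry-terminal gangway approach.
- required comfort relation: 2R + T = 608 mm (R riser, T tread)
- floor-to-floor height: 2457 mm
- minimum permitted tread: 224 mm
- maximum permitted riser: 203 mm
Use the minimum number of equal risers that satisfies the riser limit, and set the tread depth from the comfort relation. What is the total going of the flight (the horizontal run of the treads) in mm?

2457 / 203 = 12.10, so 13 risers are needed.
Riser R = 2457 / 13 = 189 mm, within the 203 mm limit.
From 2R + T = 608: T = 608 − 378 = 230 mm.
Going = (13 − 1) × 230 = 2760 mm.

2760 mm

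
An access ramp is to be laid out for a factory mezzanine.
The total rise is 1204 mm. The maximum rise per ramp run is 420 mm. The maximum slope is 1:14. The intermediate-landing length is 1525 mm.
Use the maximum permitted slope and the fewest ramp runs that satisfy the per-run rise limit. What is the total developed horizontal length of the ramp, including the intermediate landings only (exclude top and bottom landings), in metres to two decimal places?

1204 / 420 = 2.87, so 3 ramp runs are needed. That means 2 intermediate landings.
Horizontal run for 1204 mm of rise at 1:14 is 1204 × 14 = 16856 mm.
Intermediate landings: 2 × 1525 = 3050 mm.
Total developed length = 16856 + 3050 = 19906 mm.
= 19.91 m.

19.91 m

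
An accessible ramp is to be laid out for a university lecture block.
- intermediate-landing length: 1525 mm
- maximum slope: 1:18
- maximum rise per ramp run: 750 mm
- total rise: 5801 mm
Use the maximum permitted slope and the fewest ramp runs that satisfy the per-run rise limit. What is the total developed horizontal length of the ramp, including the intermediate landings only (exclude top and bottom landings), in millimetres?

115093 mm

At most 750 each: 5801/750 = 7.73, giving 8 ramp runs. That means 7 intermediate landings.
Ramp run (horizontal) at 1:18: 5801 × 18 = 104418 mm.
7 intermediate landings contribute 7 × 1525 = 10675 mm.
Developed length = 104418 + 10675 = 115093 mm.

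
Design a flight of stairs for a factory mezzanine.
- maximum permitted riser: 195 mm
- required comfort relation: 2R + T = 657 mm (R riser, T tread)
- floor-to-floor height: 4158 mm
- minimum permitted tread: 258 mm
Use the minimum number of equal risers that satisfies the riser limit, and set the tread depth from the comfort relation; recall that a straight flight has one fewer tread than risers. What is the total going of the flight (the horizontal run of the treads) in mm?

5859 mm

4158 / 195 = 21.32, so 22 risers are needed.
R = 4158 ÷ 22 = 189 mm.
Tread T = 657 − 2 × 189 = 279 mm (≥ 258 mm).
Treads = 22 − 1 = 21; going = 21 × 279 = 5859 mm.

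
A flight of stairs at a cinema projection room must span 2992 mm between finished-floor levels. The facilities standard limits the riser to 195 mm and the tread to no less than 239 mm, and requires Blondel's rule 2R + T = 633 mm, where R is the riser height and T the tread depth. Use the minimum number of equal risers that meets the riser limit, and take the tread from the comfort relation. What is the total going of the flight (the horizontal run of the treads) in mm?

At most 195 each: 2992/195 = 15.34, giving 16 risers.
R = 2992 ÷ 16 = 187 mm.
From 2R + T = 633: T = 633 − 374 = 259 mm.
Treads = 16 − 1 = 15; going = 15 × 259 = 3885 mm.

3885 mm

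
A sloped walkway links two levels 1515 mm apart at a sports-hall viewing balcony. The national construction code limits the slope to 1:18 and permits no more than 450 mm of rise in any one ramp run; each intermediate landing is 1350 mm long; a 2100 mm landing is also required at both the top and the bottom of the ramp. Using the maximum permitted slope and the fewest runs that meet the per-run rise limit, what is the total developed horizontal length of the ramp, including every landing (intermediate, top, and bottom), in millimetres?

1515 / 450 = 3.37, so 4 ramp runs are needed. That means 3 intermediate landings.
Ramp run (horizontal) at 1:18: 1515 × 18 = 27270 mm.
3 intermediate landings contribute 3 × 1350 = 4050 mm.
Top and bottom landings: 2 × 2100 = 4200 mm.
Total = 27270 + 4050 + 4200 = 35520 mm.

35520 mm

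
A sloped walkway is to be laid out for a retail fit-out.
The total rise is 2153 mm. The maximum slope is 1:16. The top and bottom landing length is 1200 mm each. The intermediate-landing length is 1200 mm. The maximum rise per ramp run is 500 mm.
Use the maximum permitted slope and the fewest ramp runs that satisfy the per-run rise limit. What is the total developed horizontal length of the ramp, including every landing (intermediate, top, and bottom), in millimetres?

41648 mm

2153 / 500 = 4.31, so 5 ramp runs are needed. That means 4 intermediate landings.
Horizontal run for 2153 mm of rise at 1:16 is 2153 × 16 = 34448 mm.
Intermediate landings: 4 × 1200 = 4800 mm.
Top and bottom landings: 2 × 1200 = 2400 mm.
Total = 34448 + 4800 + 2400 = 41648 mm.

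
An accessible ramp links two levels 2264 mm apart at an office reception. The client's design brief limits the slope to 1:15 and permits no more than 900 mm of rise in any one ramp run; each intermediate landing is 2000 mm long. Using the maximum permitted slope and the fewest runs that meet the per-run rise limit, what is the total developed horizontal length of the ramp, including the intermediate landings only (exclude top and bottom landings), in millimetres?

⌈2264/900⌉ = 3 ramp runs. That means 2 intermediate landings.
Ramp run (horizontal) at 1:15: 2264 × 15 = 33960 mm.
Intermediate landings: 2 × 2000 = 4000 mm.
Developed length = 33960 + 4000 = 37960 mm.

37960 mm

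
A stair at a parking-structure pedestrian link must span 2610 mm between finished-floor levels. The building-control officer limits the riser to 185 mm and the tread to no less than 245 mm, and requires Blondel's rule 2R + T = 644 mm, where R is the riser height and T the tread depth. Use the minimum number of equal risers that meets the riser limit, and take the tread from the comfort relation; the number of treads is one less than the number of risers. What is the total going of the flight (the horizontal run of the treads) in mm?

4144 mm

⌈2610/185⌉ = 15 risers.
R = 2610 ÷ 15 = 174 mm.
From 2R + T = 644: T = 644 − 348 = 296 mm.
Treads = 15 − 1 = 14; going = 14 × 296 = 4144 mm.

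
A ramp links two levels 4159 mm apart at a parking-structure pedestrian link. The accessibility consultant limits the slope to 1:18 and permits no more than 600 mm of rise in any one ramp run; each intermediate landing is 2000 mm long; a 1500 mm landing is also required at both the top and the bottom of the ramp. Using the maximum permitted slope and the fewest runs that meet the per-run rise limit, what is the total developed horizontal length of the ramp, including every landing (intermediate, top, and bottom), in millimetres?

At most 600 each: 4159/600 = 6.93, giving 7 ramp runs. That means 6 intermediate landings.
Ramp run (horizontal) at 1:18: 4159 × 18 = 74862 mm.
Intermediate landings: 6 × 2000 = 12000 mm.
Top and bottom landings: 2 × 1500 = 3000 mm.
Total = 74862 + 12000 + 3000 = 89862 mm.

89862 mm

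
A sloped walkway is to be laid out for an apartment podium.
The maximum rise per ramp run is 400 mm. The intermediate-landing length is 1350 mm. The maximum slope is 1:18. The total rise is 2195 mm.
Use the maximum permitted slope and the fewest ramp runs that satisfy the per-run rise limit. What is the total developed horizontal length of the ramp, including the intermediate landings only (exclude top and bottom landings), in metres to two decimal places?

At most 400 each: 2195/400 = 5.49, giving 6 ramp runs. That means 5 intermediate landings.
Horizontal run for 2195 mm of rise at 1:18 is 2195 × 18 = 39510 mm.
Intermediate landings: 5 × 1350 = 6750 mm.
Developed length = 39510 + 6750 = 46260 mm.
= 46.26 m.

46.26 m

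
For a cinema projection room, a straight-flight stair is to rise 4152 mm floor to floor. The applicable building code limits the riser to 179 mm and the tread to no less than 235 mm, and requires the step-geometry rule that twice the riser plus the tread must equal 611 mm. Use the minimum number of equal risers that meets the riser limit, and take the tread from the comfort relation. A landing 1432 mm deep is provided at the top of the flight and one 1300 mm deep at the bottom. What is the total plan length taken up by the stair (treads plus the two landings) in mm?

⌈4152/179⌉ = 24 risers.
R = 4152 ÷ 24 = 173 mm.
From 2R + T = 611: T = 611 − 346 = 265 mm.
Going = (24 − 1) × 265 = 6095 mm.
Add landings: 6095 + 1432 + 1300 = 8827 mm.

8827 mm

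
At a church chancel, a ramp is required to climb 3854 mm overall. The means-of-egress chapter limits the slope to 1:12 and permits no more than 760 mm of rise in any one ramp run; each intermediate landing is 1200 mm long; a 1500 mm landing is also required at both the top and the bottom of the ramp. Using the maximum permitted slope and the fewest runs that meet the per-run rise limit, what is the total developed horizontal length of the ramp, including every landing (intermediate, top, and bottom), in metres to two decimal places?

3854 / 760 = 5.07, so 6 ramp runs are needed. That means 5 intermediate landings.
Horizontal run for 3854 mm of rise at 1:12 is 3854 × 12 = 46248 mm.
Intermediate landings: 5 × 1200 = 6000 mm.
Top and bottom landings: 2 × 1500 = 3000 mm.
Total = 46248 + 6000 + 3000 = 55248 mm.
= 55.25 m.

55.25 m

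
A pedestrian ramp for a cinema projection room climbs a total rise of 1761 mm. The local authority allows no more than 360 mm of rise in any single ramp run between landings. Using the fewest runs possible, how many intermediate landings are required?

1761 / 360 = 4.892 → round up to 5 ramp runs.
5 runs are separated by 4 intermediate landings.

4 intermediate landings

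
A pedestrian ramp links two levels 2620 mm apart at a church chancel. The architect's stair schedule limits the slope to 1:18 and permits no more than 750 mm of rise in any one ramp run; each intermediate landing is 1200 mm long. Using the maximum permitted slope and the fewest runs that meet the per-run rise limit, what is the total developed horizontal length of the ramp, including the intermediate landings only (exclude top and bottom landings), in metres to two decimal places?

50.76 m

⌈2620/750⌉ = 4 ramp runs. That means 3 intermediate landings.
Ramp run (horizontal) at 1:18: 2620 × 18 = 47160 mm.
3 intermediate landings contribute 3 × 1200 = 3600 mm.
Total developed length = 47160 + 3600 = 50760 mm.
= 50.76 m.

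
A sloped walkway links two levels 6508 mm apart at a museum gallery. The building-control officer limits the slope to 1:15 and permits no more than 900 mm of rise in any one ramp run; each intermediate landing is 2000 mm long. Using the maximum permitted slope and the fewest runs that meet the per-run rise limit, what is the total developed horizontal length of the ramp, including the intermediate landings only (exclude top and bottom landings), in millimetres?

111620 mm

6508 / 900 = 7.23, so 8 ramp runs are needed. That means 7 intermediate landings.
Horizontal run for 6508 mm of rise at 1:15 is 6508 × 15 = 97620 mm.
Intermediate landings: 7 × 2000 = 14000 mm.
Total developed length = 97620 + 14000 = 111620 mm.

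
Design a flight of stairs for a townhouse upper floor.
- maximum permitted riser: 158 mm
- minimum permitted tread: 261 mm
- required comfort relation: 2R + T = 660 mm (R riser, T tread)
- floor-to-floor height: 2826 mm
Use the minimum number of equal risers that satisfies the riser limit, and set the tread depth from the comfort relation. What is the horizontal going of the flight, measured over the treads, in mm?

⌈2826/158⌉ = 18 risers.
R = 2826 ÷ 18 = 157 mm.
Tread T = 660 − 2 × 157 = 346 mm (≥ 261 mm).
18 risers give 17 treads; going = 17 × 346 = 5882 mm.

5882 mm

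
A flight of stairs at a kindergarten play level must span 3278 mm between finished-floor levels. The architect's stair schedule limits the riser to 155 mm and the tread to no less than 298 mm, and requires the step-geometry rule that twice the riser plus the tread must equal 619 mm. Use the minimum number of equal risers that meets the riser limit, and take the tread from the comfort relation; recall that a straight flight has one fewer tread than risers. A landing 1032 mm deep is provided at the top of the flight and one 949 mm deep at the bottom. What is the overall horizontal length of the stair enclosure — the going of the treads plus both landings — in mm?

3278 / 155 = 21.15, so 22 risers are needed.
Riser R = 3278 / 22 = 149 mm, within the 155 mm limit.
Tread T = 619 − 2 × 149 = 321 mm (≥ 298 mm).
Going = (22 − 1) × 321 = 6741 mm.
Enclosure = 6741 + 1032 + 949 = 8722 mm.

8722 mm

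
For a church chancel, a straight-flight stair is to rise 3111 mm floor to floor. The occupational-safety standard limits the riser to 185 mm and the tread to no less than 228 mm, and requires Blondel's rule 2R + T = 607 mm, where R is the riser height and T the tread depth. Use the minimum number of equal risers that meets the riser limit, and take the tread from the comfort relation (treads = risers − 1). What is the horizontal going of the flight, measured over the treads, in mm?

3856 mm

3111 / 185 = 16.82, so 17 risers are needed.
Each riser is 3111/17 = 183 mm (≤ 185 mm).
From 2R + T = 607: T = 607 − 366 = 241 mm.
Going = (17 − 1) × 241 = 3856 mm.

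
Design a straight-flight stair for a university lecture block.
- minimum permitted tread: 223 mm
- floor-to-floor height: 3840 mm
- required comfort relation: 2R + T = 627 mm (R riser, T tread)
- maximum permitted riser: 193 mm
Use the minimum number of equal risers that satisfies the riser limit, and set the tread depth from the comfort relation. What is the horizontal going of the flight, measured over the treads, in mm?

3840 / 193 = 19.896 → round up to 20 risers.
Each riser is 3840/20 = 192 mm (≤ 193 mm).
T = 627 − 2·192 = 243 mm, which satisfies the 223 mm minimum.
20 risers give 19 treads; going = 19 × 243 = 4617 mm.

4617 mm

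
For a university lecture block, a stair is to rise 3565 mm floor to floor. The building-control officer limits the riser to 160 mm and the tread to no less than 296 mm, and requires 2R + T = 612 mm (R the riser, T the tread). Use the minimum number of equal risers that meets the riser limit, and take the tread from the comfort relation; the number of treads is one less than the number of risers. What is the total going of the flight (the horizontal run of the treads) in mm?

3565 / 160 = 22.28, so 23 risers are needed.
Riser R = 3565 / 23 = 155 mm, within the 160 mm limit.
From 2R + T = 612: T = 612 − 310 = 302 mm.
Treads = 23 − 1 = 22; going = 22 × 302 = 6644 mm.

6644 mm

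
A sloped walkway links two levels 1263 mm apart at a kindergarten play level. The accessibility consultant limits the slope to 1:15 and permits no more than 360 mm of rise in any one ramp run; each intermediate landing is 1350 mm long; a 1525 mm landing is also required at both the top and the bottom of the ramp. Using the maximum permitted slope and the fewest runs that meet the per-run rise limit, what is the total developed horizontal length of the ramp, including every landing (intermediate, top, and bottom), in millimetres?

26045 mm

At most 360 each: 1263/360 = 3.51, giving 4 ramp runs. That means 3 intermediate landings.
Ramp run (horizontal) at 1:15: 1263 × 15 = 18945 mm.
3 intermediate landings contribute 3 × 1350 = 4050 mm.
Top and bottom landings: 2 × 1525 = 3050 mm.
Total = 18945 + 4050 + 3050 = 26045 mm.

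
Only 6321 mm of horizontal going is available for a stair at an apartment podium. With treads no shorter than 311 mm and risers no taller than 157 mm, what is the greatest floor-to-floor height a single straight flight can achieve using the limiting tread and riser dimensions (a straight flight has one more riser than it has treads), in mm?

3297 mm

Treads that fit: ⌊6321 / 311⌋ = 20.
Risers = treads + 1 = 21.
Maximum height = 21 × 157 = 3297 mm.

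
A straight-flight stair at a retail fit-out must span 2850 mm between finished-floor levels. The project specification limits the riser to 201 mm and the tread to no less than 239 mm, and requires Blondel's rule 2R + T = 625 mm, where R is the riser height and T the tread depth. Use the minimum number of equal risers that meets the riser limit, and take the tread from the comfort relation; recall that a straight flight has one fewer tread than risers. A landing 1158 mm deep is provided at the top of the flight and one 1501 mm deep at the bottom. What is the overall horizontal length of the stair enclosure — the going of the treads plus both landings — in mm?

6089 mm

2850 / 201 = 14.179 → round up to 15 risers.
R = 2850 ÷ 15 = 190 mm.
Tread T = 625 − 2 × 190 = 245 mm (≥ 239 mm).
Going = (15 − 1) × 245 = 3430 mm.
Enclosure = 3430 + 1158 + 1501 = 6089 mm.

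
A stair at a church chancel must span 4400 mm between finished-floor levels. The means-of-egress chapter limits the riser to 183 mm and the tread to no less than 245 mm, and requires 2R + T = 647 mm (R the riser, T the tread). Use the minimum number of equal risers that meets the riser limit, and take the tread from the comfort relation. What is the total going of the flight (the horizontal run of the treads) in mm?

At most 183 each: 4400/183 = 24.04, giving 25 risers.
R = 4400 ÷ 25 = 176 mm.
Tread T = 647 − 2 × 176 = 295 mm (≥ 245 mm).
Going = (25 − 1) × 295 = 7080 mm.

7080 mm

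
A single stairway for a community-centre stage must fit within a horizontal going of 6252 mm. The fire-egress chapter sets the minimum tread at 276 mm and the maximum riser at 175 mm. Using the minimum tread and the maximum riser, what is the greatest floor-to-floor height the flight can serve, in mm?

Treads that fit: ⌊6252 / 276⌋ = 22.
Risers = treads + 1 = 23.
Maximum height = 23 × 175 = 4025 mm.

4025 mm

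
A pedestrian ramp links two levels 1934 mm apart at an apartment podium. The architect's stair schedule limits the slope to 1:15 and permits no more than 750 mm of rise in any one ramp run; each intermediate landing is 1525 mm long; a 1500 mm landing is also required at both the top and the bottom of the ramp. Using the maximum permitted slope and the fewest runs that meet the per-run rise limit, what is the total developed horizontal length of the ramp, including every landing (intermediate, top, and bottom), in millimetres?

1934 / 750 = 2.58, so 3 ramp runs are needed. That means 2 intermediate landings.
Horizontal run for 1934 mm of rise at 1:15 is 1934 × 15 = 29010 mm.
Intermediate landings: 2 × 1525 = 3050 mm.
Top and bottom landings: 2 × 1500 = 3000 mm.
Total = 29010 + 3050 + 3000 = 35060 mm.

35060 mm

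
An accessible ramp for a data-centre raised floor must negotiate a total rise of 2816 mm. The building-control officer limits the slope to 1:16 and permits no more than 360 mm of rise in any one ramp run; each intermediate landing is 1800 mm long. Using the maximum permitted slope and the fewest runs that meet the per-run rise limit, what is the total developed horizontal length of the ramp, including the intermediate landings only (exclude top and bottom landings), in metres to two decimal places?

2816 / 360 = 7.82, so 8 ramp runs are needed. That means 7 intermediate landings.
Ramp run (horizontal) at 1:16: 2816 × 16 = 45056 mm.
7 intermediate landings contribute 7 × 1800 = 12600 mm.
Developed length = 45056 + 12600 = 57656 mm.
= 57.66 m.

57.66 m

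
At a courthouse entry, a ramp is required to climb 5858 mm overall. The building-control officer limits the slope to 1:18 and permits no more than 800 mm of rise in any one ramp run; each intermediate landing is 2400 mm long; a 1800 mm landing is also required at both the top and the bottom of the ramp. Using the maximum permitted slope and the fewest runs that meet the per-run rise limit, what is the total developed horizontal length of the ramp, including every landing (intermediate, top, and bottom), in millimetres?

5858 / 800 = 7.322 → round up to 8 ramp runs. That means 7 intermediate landings.
Ramp run (horizontal) at 1:18: 5858 × 18 = 105444 mm.
Intermediate landings: 7 × 2400 = 16800 mm.
Top and bottom landings: 2 × 1800 = 3600 mm.
Total = 105444 + 16800 + 3600 = 125844 mm.

125844 mm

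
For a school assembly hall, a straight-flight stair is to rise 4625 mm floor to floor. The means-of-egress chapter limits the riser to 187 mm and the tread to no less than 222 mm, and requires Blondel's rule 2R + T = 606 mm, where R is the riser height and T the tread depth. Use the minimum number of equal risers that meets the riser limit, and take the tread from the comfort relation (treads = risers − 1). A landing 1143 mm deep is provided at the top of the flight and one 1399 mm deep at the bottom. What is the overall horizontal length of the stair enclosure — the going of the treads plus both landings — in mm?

8206 mm

⌈4625/187⌉ = 25 risers.
Each riser is 4625/25 = 185 mm (≤ 187 mm).
Tread T = 606 − 2 × 185 = 236 mm (≥ 222 mm).
25 risers give 24 treads; going = 24 × 236 = 5664 mm.
Enclosure = 5664 + 1143 + 1399 = 8206 mm.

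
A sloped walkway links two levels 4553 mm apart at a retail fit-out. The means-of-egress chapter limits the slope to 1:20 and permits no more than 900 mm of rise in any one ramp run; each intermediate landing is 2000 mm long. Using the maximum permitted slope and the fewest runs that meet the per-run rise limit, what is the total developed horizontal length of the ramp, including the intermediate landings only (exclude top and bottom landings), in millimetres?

⌈4553/900⌉ = 6 ramp runs. That means 5 intermediate landings.
Horizontal run for 4553 mm of rise at 1:20 is 4553 × 20 = 91060 mm.
Intermediate landings: 5 × 2000 = 10000 mm.
Total developed length = 91060 + 10000 = 101060 mm.

101060 mm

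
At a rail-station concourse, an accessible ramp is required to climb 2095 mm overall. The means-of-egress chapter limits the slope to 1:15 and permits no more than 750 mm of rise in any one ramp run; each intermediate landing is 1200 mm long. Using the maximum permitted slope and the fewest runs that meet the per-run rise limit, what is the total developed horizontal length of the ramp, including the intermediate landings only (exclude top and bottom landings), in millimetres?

2095 / 750 = 2.79, so 3 ramp runs are needed. That means 2 intermediate landings.
Ramp run (horizontal) at 1:15: 2095 × 15 = 31425 mm.
Intermediate landings: 2 × 1200 = 2400 mm.
Developed length = 31425 + 2400 = 33825 mm.

33825 mm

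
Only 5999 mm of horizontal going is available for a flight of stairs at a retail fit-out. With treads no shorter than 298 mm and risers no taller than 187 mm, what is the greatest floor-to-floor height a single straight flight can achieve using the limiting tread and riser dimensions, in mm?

3927 mm

5999 / 298 = 20.13, so 20 treads fit.
Risers = treads + 1 = 21.
Maximum height = 21 × 187 = 3927 mm.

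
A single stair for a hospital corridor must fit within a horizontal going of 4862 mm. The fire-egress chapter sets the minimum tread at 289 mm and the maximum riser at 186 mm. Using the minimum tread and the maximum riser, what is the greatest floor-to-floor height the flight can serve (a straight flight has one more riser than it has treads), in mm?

3162 mm

Treads that fit: ⌊4862 / 289⌋ = 16.
Risers = treads + 1 = 17.
Maximum height = 17 × 186 = 3162 mm.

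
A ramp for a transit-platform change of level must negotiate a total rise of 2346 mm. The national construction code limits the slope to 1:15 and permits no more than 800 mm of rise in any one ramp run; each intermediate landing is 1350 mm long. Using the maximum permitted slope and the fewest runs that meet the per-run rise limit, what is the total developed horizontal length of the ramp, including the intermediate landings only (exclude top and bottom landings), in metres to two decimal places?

At most 800 each: 2346/800 = 2.93, giving 3 ramp runs. That means 2 intermediate landings.
Horizontal run for 2346 mm of rise at 1:15 is 2346 × 15 = 35190 mm.
Intermediate landings: 2 × 1350 = 2700 mm.
Total developed length = 35190 + 2700 = 37890 mm.
= 37.89 m.

37.89 m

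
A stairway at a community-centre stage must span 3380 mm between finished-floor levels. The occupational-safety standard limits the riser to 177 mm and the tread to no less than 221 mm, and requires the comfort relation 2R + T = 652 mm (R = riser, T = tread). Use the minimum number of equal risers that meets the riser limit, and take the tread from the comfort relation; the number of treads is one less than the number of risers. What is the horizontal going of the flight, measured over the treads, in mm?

At most 177 each: 3380/177 = 19.10, giving 20 risers.
Each riser is 3380/20 = 169 mm (≤ 177 mm).
Tread T = 652 − 2 × 169 = 314 mm (≥ 221 mm).
Going = (20 − 1) × 314 = 5966 mm.

5966 mm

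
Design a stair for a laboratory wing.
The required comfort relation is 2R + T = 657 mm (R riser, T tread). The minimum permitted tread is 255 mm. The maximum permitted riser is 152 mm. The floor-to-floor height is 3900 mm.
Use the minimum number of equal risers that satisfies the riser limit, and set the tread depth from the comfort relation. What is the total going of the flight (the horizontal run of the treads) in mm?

8925 mm

3900 / 152 = 25.66, so 26 risers are needed.
Each riser is 3900/26 = 150 mm (≤ 152 mm).
T = 657 − 2·150 = 357 mm, which satisfies the 255 mm minimum.
Going = (26 − 1) × 357 = 8925 mm.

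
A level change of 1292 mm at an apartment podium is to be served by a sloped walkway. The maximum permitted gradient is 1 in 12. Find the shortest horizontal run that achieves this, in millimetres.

15504 mm

At 1:12 the run is 12 × 1292 = 15504 mm.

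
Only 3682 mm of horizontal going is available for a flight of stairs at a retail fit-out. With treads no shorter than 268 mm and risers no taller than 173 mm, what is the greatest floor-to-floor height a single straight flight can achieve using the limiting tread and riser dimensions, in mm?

Treads that fit: ⌊3682 / 268⌋ = 13.
Risers = treads + 1 = 14.
Maximum height = 14 × 173 = 2422 mm.

2422 mm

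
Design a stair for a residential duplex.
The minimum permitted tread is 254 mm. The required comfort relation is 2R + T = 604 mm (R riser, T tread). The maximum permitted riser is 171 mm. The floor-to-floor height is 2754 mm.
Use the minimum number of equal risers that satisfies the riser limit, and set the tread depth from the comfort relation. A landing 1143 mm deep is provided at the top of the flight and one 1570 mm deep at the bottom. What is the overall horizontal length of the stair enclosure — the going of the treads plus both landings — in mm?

⌈2754/171⌉ = 17 risers.
Each riser is 2754/17 = 162 mm (≤ 171 mm).
From 2R + T = 604: T = 604 − 324 = 280 mm.
Going = (17 − 1) × 280 = 4480 mm.
Enclosure = 4480 + 1143 + 1570 = 7193 mm.

7193 mm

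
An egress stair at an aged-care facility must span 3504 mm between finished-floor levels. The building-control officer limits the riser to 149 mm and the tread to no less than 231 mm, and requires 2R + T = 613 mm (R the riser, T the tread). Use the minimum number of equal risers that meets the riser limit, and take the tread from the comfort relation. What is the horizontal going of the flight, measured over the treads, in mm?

7383 mm

3504 / 149 = 23.52, so 24 risers are needed.
Each riser is 3504/24 = 146 mm (≤ 149 mm).
From 2R + T = 613: T = 613 − 292 = 321 mm.
Going = (24 − 1) × 321 = 7383 mm.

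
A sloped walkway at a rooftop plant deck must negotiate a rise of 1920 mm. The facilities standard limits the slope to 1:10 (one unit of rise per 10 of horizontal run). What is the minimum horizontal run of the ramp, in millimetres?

Run = rise × 10 = 1920 × 10 = 19200 mm.

19200 mm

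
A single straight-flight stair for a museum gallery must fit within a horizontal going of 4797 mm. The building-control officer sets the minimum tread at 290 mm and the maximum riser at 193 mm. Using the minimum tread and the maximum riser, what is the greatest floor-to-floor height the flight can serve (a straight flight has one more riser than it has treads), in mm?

Treads that fit: ⌊4797 / 290⌋ = 16.
Risers = treads + 1 = 17.
Maximum height = 17 × 193 = 3281 mm.

3281 mm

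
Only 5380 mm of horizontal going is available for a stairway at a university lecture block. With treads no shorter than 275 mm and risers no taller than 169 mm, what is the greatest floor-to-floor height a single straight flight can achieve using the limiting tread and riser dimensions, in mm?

3380 mm

5380 / 275 = 19.56, so 19 treads fit.
Risers = treads + 1 = 20.
Maximum height = 20 × 169 = 3380 mm.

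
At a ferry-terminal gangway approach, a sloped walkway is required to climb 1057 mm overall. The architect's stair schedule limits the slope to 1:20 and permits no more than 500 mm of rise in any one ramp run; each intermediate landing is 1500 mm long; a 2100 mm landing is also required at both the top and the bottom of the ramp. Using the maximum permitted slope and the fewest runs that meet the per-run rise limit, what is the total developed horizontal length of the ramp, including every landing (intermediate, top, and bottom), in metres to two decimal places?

28.34 m

⌈1057/500⌉ = 3 ramp runs. That means 2 intermediate landings.
Horizontal run for 1057 mm of rise at 1:20 is 1057 × 20 = 21140 mm.
Intermediate landings: 2 × 1500 = 3000 mm.
Top and bottom landings: 2 × 2100 = 4200 mm.
Total = 21140 + 3000 + 4200 = 28340 mm.
= 28.34 m.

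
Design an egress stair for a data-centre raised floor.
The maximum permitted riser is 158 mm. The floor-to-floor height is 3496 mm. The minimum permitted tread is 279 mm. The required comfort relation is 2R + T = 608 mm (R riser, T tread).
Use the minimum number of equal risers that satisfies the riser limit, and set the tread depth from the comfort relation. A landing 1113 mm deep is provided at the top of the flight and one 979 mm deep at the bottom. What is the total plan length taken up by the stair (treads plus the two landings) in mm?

8780 mm

3496 / 158 = 22.127 → round up to 23 risers.
R = 3496 ÷ 23 = 152 mm.
T = 608 − 2·152 = 304 mm, which satisfies the 279 mm minimum.
Treads = 23 − 1 = 22; going = 22 × 304 = 6688 mm.
Enclosure = 6688 + 1113 + 979 = 8780 mm.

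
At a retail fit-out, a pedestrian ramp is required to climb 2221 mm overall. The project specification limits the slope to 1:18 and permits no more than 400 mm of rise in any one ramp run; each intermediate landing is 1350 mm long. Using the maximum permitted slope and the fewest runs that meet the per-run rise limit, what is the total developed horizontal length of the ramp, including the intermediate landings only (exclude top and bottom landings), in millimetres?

46728 mm

⌈2221/400⌉ = 6 ramp runs. That means 5 intermediate landings.
Ramp run (horizontal) at 1:18: 2221 × 18 = 39978 mm.
Intermediate landings: 5 × 1350 = 6750 mm.
Developed length = 39978 + 6750 = 46728 mm.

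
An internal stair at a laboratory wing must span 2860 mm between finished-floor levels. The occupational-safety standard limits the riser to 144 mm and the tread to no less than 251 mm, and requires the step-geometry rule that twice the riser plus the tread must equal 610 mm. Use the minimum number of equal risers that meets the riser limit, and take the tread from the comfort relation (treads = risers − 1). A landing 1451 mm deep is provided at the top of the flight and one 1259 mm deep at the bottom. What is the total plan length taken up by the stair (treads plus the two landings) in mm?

8866 mm

2860 / 144 = 19.86, so 20 risers are needed.
Riser R = 2860 / 20 = 143 mm, within the 144 mm limit.
Tread T = 610 − 2 × 143 = 324 mm (≥ 251 mm).
Treads = 20 − 1 = 19; going = 19 × 324 = 6156 mm.
Enclosure = 6156 + 1451 + 1259 = 8866 mm.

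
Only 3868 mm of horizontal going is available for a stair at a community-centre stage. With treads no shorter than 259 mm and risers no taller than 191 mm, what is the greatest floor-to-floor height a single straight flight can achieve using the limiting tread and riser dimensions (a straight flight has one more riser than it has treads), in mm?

Treads that fit: ⌊3868 / 259⌋ = 14.
Risers = treads + 1 = 15.
Maximum height = 15 × 191 = 2865 mm.

2865 mm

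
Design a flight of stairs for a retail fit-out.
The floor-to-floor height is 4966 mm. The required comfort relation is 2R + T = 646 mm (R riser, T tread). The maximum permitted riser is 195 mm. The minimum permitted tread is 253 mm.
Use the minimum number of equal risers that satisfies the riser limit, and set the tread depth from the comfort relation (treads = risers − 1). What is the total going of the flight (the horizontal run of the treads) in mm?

At most 195 each: 4966/195 = 25.47, giving 26 risers.
R = 4966 ÷ 26 = 191 mm.
Tread T = 646 − 2 × 191 = 264 mm (≥ 253 mm).
Treads = 26 − 1 = 25; going = 25 × 264 = 6600 mm.

6600 mm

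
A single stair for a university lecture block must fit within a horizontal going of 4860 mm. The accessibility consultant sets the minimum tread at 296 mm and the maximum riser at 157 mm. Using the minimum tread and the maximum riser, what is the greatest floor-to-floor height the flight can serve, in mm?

Treads that fit: ⌊4860 / 296⌋ = 16.
Risers = treads + 1 = 17.
Maximum height = 17 × 157 = 2669 mm.

2669 mm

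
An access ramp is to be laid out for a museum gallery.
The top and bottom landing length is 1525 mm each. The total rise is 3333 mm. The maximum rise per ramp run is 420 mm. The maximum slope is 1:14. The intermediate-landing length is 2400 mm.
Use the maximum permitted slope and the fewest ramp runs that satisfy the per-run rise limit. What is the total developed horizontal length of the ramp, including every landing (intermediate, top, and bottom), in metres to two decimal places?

⌈3333/420⌉ = 8 ramp runs. That means 7 intermediate landings.
Horizontal run for 3333 mm of rise at 1:14 is 3333 × 14 = 46662 mm.
Intermediate landings: 7 × 2400 = 16800 mm.
Top and bottom landings: 2 × 1525 = 3050 mm.
Total = 46662 + 16800 + 3050 = 66512 mm.
= 66.51 m.

66.51 m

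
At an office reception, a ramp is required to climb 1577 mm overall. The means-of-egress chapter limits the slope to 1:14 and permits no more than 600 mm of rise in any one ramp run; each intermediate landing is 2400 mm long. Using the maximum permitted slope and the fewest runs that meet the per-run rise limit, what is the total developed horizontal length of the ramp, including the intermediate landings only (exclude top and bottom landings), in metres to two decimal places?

26.88 m

At most 600 each: 1577/600 = 2.63, giving 3 ramp runs. That means 2 intermediate landings.
Ramp run (horizontal) at 1:14: 1577 × 14 = 22078 mm.
2 intermediate landings contribute 2 × 2400 = 4800 mm.
Total developed length = 22078 + 4800 = 26878 mm.
= 26.88 m.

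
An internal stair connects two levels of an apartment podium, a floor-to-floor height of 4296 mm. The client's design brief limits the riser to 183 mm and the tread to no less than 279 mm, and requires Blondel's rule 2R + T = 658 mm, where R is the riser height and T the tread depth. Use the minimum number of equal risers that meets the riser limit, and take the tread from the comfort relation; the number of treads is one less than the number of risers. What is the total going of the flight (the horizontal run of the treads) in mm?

At most 183 each: 4296/183 = 23.48, giving 24 risers.
Riser R = 4296 / 24 = 179 mm, within the 183 mm limit.
T = 658 − 2·179 = 300 mm, which satisfies the 279 mm minimum.
24 risers give 23 treads; going = 23 × 300 = 6900 mm.

6900 mm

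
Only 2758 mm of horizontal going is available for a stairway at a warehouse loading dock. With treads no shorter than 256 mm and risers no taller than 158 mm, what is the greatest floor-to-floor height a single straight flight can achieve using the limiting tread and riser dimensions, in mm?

Treads that fit: ⌊2758 / 256⌋ = 10.
Risers = treads + 1 = 11.
Maximum height = 11 × 158 = 1738 mm.

1738 mm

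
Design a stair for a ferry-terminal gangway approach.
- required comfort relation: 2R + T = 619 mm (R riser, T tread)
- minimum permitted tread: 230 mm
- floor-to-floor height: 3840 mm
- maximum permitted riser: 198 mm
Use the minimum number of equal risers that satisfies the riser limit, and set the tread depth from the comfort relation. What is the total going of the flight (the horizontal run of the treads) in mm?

At most 198 each: 3840/198 = 19.39, giving 20 risers.
Riser R = 3840 / 20 = 192 mm, within the 198 mm limit.
From 2R + T = 619: T = 619 − 384 = 235 mm.
Going = (20 − 1) × 235 = 4465 mm.

4465 mm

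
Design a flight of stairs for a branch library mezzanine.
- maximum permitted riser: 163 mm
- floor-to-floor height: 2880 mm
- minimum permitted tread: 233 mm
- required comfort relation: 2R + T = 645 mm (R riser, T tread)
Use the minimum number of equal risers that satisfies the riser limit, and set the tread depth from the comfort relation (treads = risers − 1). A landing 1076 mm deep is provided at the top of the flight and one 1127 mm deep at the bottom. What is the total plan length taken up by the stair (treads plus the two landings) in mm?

7728 mm

At most 163 each: 2880/163 = 17.67, giving 18 risers.
Riser R = 2880 / 18 = 160 mm, within the 163 mm limit.
From 2R + T = 645: T = 645 − 320 = 325 mm.
Going = (18 − 1) × 325 = 5525 mm.
Add landings: 5525 + 1076 + 1127 = 7728 mm.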